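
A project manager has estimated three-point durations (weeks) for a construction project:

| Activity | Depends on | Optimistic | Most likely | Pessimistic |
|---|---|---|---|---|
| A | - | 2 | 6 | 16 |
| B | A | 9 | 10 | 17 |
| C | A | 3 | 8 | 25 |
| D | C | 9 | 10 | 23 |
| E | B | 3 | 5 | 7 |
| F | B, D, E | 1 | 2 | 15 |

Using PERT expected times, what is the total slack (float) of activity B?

6 weeks

te_A = (2 + 4·6 + 16)/6 = 42/6 = 7
te_B = (9 + 4·10 + 17)/6 = 66/6 = 11
te_C = (3 + 4·8 + 25)/6 = 60/6 = 10
te_D = (9 + 4·10 + 23)/6 = 72/6 = 12
te_E = (3 + 4·5 + 7)/6 = 30/6 = 5
te_F = (1 + 4·2 + 15)/6 = 24/6 = 4

Forward pass:
ES_A = 0; EF_A = 7
ES_B = 7; EF_B = 7+11 = 18
ES_C = 7; EF_C = 7+10 = 17
ES_D = 17; EF_D = 17+12 = 29
ES_E = 18; EF_E = 18+5 = 23
ES_F = max(EF_B=18, EF_D=29, EF_E=23) = 29; EF_F = 29+4 = 33
Expected project duration μ = 33 weeks. Critical path: A → C → D → F.

Backward pass:
LF_F = 33; LS_F = 33−4 = 29
LF_E = LS_F = 29; LS_E = 29−5 = 24
LF_D = LS_F = 29; LS_D = 29−12 = 17
LF_C = LS_D = 17; LS_C = 17−10 = 7
LF_B = min(LS_E=24, LS_F=29) = 24; LS_B = 24−11 = 13
LF_A = min(LS_B=13, LS_C=7) = 7; LS_A = 7−7 = 0
Slack_B = LS_B − ES_B = 13 − 7 = 6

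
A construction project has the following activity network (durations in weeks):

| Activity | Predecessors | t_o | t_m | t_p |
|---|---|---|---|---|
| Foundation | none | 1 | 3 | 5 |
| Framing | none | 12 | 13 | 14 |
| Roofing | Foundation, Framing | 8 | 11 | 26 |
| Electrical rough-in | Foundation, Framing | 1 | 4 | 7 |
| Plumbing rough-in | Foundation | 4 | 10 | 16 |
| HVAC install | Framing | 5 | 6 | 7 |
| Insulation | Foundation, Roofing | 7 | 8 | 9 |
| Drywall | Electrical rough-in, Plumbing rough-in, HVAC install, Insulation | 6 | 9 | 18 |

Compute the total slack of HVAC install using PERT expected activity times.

15 weeks

te_Foundation = (1 + 4·3 + 5)/6 = 18/6 = 3
te_Framing = (12 + 4·13 + 14)/6 = 78/6 = 13
te_Roofing = (8 + 4·11 + 26)/6 = 78/6 = 13
te_Electrical rough-in = (1 + 4·4 + 7)/6 = 24/6 = 4
te_Plumbing rough-in = (4 + 4·10 + 16)/6 = 60/6 = 10
te_HVAC install = (5 + 4·6 + 7)/6 = 36/6 = 6
te_Insulation = (7 + 4·8 + 9)/6 = 48/6 = 8
te_Drywall = (6 + 4·9 + 18)/6 = 60/6 = 10

Forward pass:
ES_Foundation = 0; EF_Foundation = 3
ES_Framing = 0; EF_Framing = 13
ES_Roofing = max(EF_Foundation=3, EF_Framing=13) = 13; EF_Roofing = 13+13 = 26
ES_Electrical rough-in = max(EF_Foundation=3, EF_Framing=13) = 13; EF_Electrical rough-in = 13+4 = 17
ES_Plumbing rough-in = 3; EF_Plumbing rough-in = 3+10 = 13
ES_HVAC install = 13; EF_HVAC install = 13+6 = 19
ES_Insulation = max(EF_Foundation=3, EF_Roofing=26) = 26; EF_Insulation = 26+8 = 34
ES_Drywall = max(EF_Electrical rough-in=17, EF_Plumbing rough-in=13, EF_HVAC install=19, EF_Insulation=34) = 34; EF_Drywall = 34+10 = 44
Expected project duration μ = 44 weeks. Critical path: Framing → Roofing → Insulation → Drywall.

Backward pass:
LF_Drywall = 44; LS_Drywall = 44−10 = 34
LF_Insulation = LS_Drywall = 34; LS_Insulation = 34−8 = 26
LF_HVAC install = LS_Drywall = 34; LS_HVAC install = 34−6 = 28
LF_Plumbing rough-in = LS_Drywall = 34; LS_Plumbing rough-in = 34−10 = 24
LF_Electrical rough-in = LS_Drywall = 34; LS_Electrical rough-in = 34−4 = 30
LF_Roofing = LS_Insulation = 26; LS_Roofing = 26−13 = 13
LF_Framing = min(LS_Roofing=13, LS_Electrical rough-in=30, LS_HVAC install=28) = 13; LS_Framing = 13−13 = 0
LF_Foundation = min(LS_Roofing=13, LS_Electrical rough-in=30, LS_Plumbing rough-in=24, LS_Insulation=26) = 13; LS_Foundation = 13−3 = 10
Slack_HVAC install = LS_HVAC install − ES_HVAC install = 28 − 13 = 15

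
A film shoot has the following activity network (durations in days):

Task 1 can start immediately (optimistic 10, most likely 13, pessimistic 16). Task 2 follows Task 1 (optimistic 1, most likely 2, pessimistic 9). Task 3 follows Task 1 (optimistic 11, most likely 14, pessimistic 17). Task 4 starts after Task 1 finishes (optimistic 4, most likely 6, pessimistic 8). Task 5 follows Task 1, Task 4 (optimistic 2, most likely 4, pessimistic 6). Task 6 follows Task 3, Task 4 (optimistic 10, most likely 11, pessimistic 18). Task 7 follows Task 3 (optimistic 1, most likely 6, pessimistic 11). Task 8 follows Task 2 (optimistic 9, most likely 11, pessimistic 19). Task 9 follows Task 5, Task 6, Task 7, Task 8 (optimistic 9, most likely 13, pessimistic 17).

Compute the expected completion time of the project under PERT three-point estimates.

52 days

te_Task 1 = (10 + 4·13 + 16)/6 = 78/6 = 13
te_Task 2 = (1 + 4·2 + 9)/6 = 18/6 = 3
te_Task 3 = (11 + 4·14 + 17)/6 = 84/6 = 14
te_Task 4 = (4 + 4·6 + 8)/6 = 36/6 = 6
te_Task 5 = (2 + 4·4 + 6)/6 = 24/6 = 4
te_Task 6 = (10 + 4·11 + 18)/6 = 72/6 = 12
te_Task 7 = (1 + 4·6 + 11)/6 = 36/6 = 6
te_Task 8 = (9 + 4·11 + 19)/6 = 72/6 = 12
te_Task 9 = (9 + 4·13 + 17)/6 = 78/6 = 13

Forward pass:
ES_Task 1 = 0; EF_Task 1 = 13
ES_Task 2 = 13; EF_Task 2 = 13+3 = 16
ES_Task 3 = 13; EF_Task 3 = 13+14 = 27
ES_Task 4 = 13; EF_Task 4 = 13+6 = 19
ES_Task 5 = max(EF_Task 1=13, EF_Task 4=19) = 19; EF_Task 5 = 19+4 = 23
ES_Task 6 = max(EF_Task 3=27, EF_Task 4=19) = 27; EF_Task 6 = 27+12 = 39
ES_Task 7 = 27; EF_Task 7 = 27+6 = 33
ES_Task 8 = 16; EF_Task 8 = 16+12 = 28
ES_Task 9 = max(EF_Task 5=23, EF_Task 6=39, EF_Task 7=33, EF_Task 8=28) = 39; EF_Task 9 = 39+13 = 52
Expected project duration μ = 52 days. Critical path: Task 1 → Task 3 → Task 6 → Task 9.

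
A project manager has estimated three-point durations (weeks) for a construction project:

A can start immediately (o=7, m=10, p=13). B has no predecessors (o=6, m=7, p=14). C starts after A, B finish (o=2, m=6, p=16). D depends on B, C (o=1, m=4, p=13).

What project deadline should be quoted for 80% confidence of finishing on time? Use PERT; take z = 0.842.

24.7 weeks

te_A = (7 + 4·10 + 13)/6 = 60/6 = 10; σ²_A = ((13−7)/6)² = 1.000
te_B = (6 + 4·7 + 14)/6 = 48/6 = 8; σ²_B = ((14−6)/6)² = 1.778
te_C = (2 + 4·6 + 16)/6 = 42/6 = 7; σ²_C = ((16−2)/6)² = 5.444
te_D = (1 + 4·4 + 13)/6 = 30/6 = 5; σ²_D = ((13−1)/6)² = 4.000

Forward pass:
ES_A = 0; EF_A = 10
ES_B = 0; EF_B = 8
ES_C = max(EF_A=10, EF_B=8) = 10; EF_C = 10+7 = 17
ES_D = max(EF_B=8, EF_C=17) = 17; EF_D = 17+5 = 22
Expected project duration μ = 22 weeks. Critical path: A → C → D.

Variance along critical path = 1.000 + 5.444 + 4.000 = 10.444; σ = 3.232 weeks.
D = μ + z·σ = 22 + 0.842·3.232 = 24.7 weeks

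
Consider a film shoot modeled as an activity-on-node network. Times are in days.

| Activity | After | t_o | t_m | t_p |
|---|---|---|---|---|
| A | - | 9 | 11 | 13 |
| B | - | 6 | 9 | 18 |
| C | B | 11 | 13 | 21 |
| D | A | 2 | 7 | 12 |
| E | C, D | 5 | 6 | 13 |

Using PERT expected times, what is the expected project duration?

31 days

te_A = (9 + 4·11 + 13)/6 = 66/6 = 11
te_B = (6 + 4·9 + 18)/6 = 60/6 = 10
te_C = (11 + 4·13 + 21)/6 = 84/6 = 14
te_D = (2 + 4·7 + 12)/6 = 42/6 = 7
te_E = (5 + 4·6 + 13)/6 = 42/6 = 7

Forward pass:
ES_A = 0; EF_A = 11
ES_B = 0; EF_B = 10
ES_C = 10; EF_C = 10+14 = 24
ES_D = 11; EF_D = 11+7 = 18
ES_E = max(EF_C=24, EF_D=18) = 24; EF_E = 24+7 = 31
Expected project duration μ = 31 days. Critical path: B → C → E.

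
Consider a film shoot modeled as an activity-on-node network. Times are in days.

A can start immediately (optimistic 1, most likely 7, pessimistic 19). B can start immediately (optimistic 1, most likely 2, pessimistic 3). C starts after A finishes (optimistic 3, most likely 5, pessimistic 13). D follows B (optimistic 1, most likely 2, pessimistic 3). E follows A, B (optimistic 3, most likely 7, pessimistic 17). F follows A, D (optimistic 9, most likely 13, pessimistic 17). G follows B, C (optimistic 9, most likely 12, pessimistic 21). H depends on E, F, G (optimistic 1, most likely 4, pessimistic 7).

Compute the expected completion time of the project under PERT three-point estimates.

31 days

te_A = (1 + 4·7 + 19)/6 = 48/6 = 8
te_B = (1 + 4·2 + 3)/6 = 12/6 = 2
te_C = (3 + 4·5 + 13)/6 = 36/6 = 6
te_D = (1 + 4·2 + 3)/6 = 12/6 = 2
te_E = (3 + 4·7 + 17)/6 = 48/6 = 8
te_F = (9 + 4·13 + 17)/6 = 78/6 = 13
te_G = (9 + 4·12 + 21)/6 = 78/6 = 13
te_H = (1 + 4·4 + 7)/6 = 24/6 = 4

Forward pass:
ES_A = 0; EF_A = 8
ES_B = 0; EF_B = 2
ES_C = 8; EF_C = 8+6 = 14
ES_D = 2; EF_D = 2+2 = 4
ES_E = max(EF_A=8, EF_B=2) = 8; EF_E = 8+8 = 16
ES_F = max(EF_A=8, EF_D=4) = 8; EF_F = 8+13 = 21
ES_G = max(EF_B=2, EF_C=14) = 14; EF_G = 14+13 = 27
ES_H = max(EF_E=16, EF_F=21, EF_G=27) = 27; EF_H = 27+4 = 31
Expected project duration μ = 31 days. Critical path: A → C → G → H.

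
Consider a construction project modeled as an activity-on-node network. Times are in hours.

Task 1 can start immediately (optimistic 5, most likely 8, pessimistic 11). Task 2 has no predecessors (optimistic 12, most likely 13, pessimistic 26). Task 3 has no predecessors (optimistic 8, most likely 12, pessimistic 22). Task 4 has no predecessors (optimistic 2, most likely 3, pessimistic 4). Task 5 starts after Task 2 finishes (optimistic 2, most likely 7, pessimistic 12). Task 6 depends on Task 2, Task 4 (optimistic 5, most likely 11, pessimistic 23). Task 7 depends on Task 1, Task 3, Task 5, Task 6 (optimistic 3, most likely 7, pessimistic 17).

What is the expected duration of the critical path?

35 hours

te_Task 1 = (5 + 4·8 + 11)/6 = 48/6 = 8
te_Task 2 = (12 + 4·13 + 26)/6 = 90/6 = 15
te_Task 3 = (8 + 4·12 + 22)/6 = 78/6 = 13
te_Task 4 = (2 + 4·3 + 4)/6 = 18/6 = 3
te_Task 5 = (2 + 4·7 + 12)/6 = 42/6 = 7
te_Task 6 = (5 + 4·11 + 23)/6 = 72/6 = 12
te_Task 7 = (3 + 4·7 + 17)/6 = 48/6 = 8

Forward pass:
ES_Task 1 = 0; EF_Task 1 = 8
ES_Task 2 = 0; EF_Task 2 = 15
ES_Task 3 = 0; EF_Task 3 = 13
ES_Task 4 = 0; EF_Task 4 = 3
ES_Task 5 = 15; EF_Task 5 = 15+7 = 22
ES_Task 6 = max(EF_Task 2=15, EF_Task 4=3) = 15; EF_Task 6 = 15+12 = 27
ES_Task 7 = max(EF_Task 1=8, EF_Task 3=13, EF_Task 5=22, EF_Task 6=27) = 27; EF_Task 7 = 27+8 = 35
Expected project duration μ = 35 hours. Critical path: Task 2 → Task 6 → Task 7.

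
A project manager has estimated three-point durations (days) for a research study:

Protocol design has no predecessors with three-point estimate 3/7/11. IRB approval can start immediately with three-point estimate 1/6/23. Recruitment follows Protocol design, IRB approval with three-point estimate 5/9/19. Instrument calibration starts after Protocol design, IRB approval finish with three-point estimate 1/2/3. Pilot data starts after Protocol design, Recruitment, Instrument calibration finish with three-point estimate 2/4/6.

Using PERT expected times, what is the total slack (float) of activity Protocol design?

1 days

te_Protocol design = (3 + 4·7 + 11)/6 = 42/6 = 7
te_IRB approval = (1 + 4·6 + 23)/6 = 48/6 = 8
te_Recruitment = (5 + 4·9 + 19)/6 = 60/6 = 10
te_Instrument calibration = (1 + 4·2 + 3)/6 = 12/6 = 2
te_Pilot data = (2 + 4·4 + 6)/6 = 24/6 = 4

Forward pass:
ES_Protocol design = 0; EF_Protocol design = 7
ES_IRB approval = 0; EF_IRB approval = 8
ES_Recruitment = max(EF_Protocol design=7, EF_IRB approval=8) = 8; EF_Recruitment = 8+10 = 18
ES_Instrument calibration = max(EF_Protocol design=7, EF_IRB approval=8) = 8; EF_Instrument calibration = 8+2 = 10
ES_Pilot data = max(EF_Protocol design=7, EF_Recruitment=18, EF_Instrument calibration=10) = 18; EF_Pilot data = 18+4 = 22
Expected project duration μ = 22 days. Critical path: IRB approval → Recruitment → Pilot data.

Backward pass:
LF_Pilot data = 22; LS_Pilot data = 22−4 = 18
LF_Instrument calibration = LS_Pilot data = 18; LS_Instrument calibration = 18−2 = 16
LF_Recruitment = LS_Pilot data = 18; LS_Recruitment = 18−10 = 8
LF_IRB approval = min(LS_Recruitment=8, LS_Instrument calibration=16) = 8; LS_IRB approval = 8−8 = 0
LF_Protocol design = min(LS_Recruitment=8, LS_Instrument calibration=16, LS_Pilot data=18) = 8; LS_Protocol design = 8−7 = 1
Slack_Protocol design = LS_Protocol design − ES_Protocol design = 1 − 0 = 1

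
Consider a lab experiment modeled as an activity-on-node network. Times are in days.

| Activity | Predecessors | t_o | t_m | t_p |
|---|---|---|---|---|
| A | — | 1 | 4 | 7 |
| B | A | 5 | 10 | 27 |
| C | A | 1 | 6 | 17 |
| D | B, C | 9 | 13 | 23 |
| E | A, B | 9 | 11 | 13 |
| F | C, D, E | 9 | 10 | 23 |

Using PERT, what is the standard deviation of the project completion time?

te_A = (1 + 4·4 + 7)/6 = 24/6 = 4; σ²_A = ((7−1)/6)² = 1.000
te_B = (5 + 4·10 + 27)/6 = 72/6 = 12; σ²_B = ((27−5)/6)² = 13.444
te_C = (1 + 4·6 + 17)/6 = 42/6 = 7; σ²_C = ((17−1)/6)² = 7.111
te_D = (9 + 4·13 + 23)/6 = 84/6 = 14; σ²_D = ((23−9)/6)² = 5.444
te_E = (9 + 4·11 + 13)/6 = 66/6 = 11; σ²_E = ((13−9)/6)² = 0.444
te_F = (9 + 4·10 + 23)/6 = 72/6 = 12; σ²_F = ((23−9)/6)² = 5.444

Forward pass:
ES_A = 0; EF_A = 4
ES_B = 4; EF_B = 4+12 = 16
ES_C = 4; EF_C = 4+7 = 11
ES_D = max(EF_B=16, EF_C=11) = 16; EF_D = 16+14 = 30
ES_E = max(EF_A=4, EF_B=16) = 16; EF_E = 16+11 = 27
ES_F = max(EF_C=11, EF_D=30, EF_E=27) = 30; EF_F = 30+12 = 42
Expected project duration μ = 42 days. Critical path: A → B → D → F.

Variance along critical path = 1.000 + 13.444 + 5.444 + 5.444 = 25.333
σ = √25.333 = 5.033 days

5.03 days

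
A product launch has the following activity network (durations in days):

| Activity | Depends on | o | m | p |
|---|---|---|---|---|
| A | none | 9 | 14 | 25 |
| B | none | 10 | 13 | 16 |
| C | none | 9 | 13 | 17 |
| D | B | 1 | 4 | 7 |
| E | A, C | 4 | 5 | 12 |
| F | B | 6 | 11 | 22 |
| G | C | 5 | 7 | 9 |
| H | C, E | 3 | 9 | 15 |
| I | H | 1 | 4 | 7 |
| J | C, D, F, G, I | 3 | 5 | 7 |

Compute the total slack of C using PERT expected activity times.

te_A = (9 + 4·14 + 25)/6 = 90/6 = 15
te_B = (10 + 4·13 + 16)/6 = 78/6 = 13
te_C = (9 + 4·13 + 17)/6 = 78/6 = 13
te_D = (1 + 4·4 + 7)/6 = 24/6 = 4
te_E = (4 + 4·5 + 12)/6 = 36/6 = 6
te_F = (6 + 4·11 + 22)/6 = 72/6 = 12
te_G = (5 + 4·7 + 9)/6 = 42/6 = 7
te_H = (3 + 4·9 + 15)/6 = 54/6 = 9
te_I = (1 + 4·4 + 7)/6 = 24/6 = 4
te_J = (3 + 4·5 + 7)/6 = 30/6 = 5

Forward pass:
ES_A = 0; EF_A = 15
ES_B = 0; EF_B = 13
ES_C = 0; EF_C = 13
ES_D = 13; EF_D = 13+4 = 17
ES_E = max(EF_A=15, EF_C=13) = 15; EF_E = 15+6 = 21
ES_F = 13; EF_F = 13+12 = 25
ES_G = 13; EF_G = 13+7 = 20
ES_H = max(EF_C=13, EF_E=21) = 21; EF_H = 21+9 = 30
ES_I = 30; EF_I = 30+4 = 34
ES_J = max(EF_C=13, EF_D=17, EF_F=25, EF_G=20, EF_I=34) = 34; EF_J = 34+5 = 39
Expected project duration μ = 39 days. Critical path: A → E → H → I → J.

Backward pass:
LF_J = 39; LS_J = 39−5 = 34
LF_I = LS_J = 34; LS_I = 34−4 = 30
LF_H = LS_I = 30; LS_H = 30−9 = 21
LF_G = LS_J = 34; LS_G = 34−7 = 27
LF_F = LS_J = 34; LS_F = 34−12 = 22
LF_E = LS_H = 21; LS_E = 21−6 = 15
LF_D = LS_J = 34; LS_D = 34−4 = 30
LF_C = min(LS_E=15, LS_G=27, LS_H=21, LS_J=34) = 15; LS_C = 15−13 = 2
LF_B = min(LS_D=30, LS_F=22) = 22; LS_B = 22−13 = 9
LF_A = LS_E = 15; LS_A = 15−15 = 0
Slack_C = LS_C − ES_C = 2 − 0 = 2

2 days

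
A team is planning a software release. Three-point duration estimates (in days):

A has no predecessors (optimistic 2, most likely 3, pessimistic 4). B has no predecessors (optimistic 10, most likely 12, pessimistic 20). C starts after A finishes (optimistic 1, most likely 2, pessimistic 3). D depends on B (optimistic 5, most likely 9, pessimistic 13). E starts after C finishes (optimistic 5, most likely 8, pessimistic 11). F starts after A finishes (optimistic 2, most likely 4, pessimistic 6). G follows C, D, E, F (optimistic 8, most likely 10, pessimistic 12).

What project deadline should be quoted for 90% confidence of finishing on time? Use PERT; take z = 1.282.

34.9 days

te_A = (2 + 4·3 + 4)/6 = 18/6 = 3; σ²_A = ((4−2)/6)² = 0.111
te_B = (10 + 4·12 + 20)/6 = 78/6 = 13; σ²_B = ((20−10)/6)² = 2.778
te_C = (1 + 4·2 + 3)/6 = 12/6 = 2; σ²_C = ((3−1)/6)² = 0.111
te_D = (5 + 4·9 + 13)/6 = 54/6 = 9; σ²_D = ((13−5)/6)² = 1.778
te_E = (5 + 4·8 + 11)/6 = 48/6 = 8; σ²_E = ((11−5)/6)² = 1.000
te_F = (2 + 4·4 + 6)/6 = 24/6 = 4; σ²_F = ((6−2)/6)² = 0.444
te_G = (8 + 4·10 + 12)/6 = 60/6 = 10; σ²_G = ((12−8)/6)² = 0.444

Forward pass:
ES_A = 0; EF_A = 3
ES_B = 0; EF_B = 13
ES_C = 3; EF_C = 3+2 = 5
ES_D = 13; EF_D = 13+9 = 22
ES_E = 5; EF_E = 5+8 = 13
ES_F = 3; EF_F = 3+4 = 7
ES_G = max(EF_C=5, EF_D=22, EF_E=13, EF_F=7) = 22; EF_G = 22+10 = 32
Expected project duration μ = 32 days. Critical path: B → D → G.

Variance along critical path = 2.778 + 1.778 + 0.444 = 5.000; σ = 2.236 days.
D = μ + z·σ = 32 + 1.282·2.236 = 34.9 days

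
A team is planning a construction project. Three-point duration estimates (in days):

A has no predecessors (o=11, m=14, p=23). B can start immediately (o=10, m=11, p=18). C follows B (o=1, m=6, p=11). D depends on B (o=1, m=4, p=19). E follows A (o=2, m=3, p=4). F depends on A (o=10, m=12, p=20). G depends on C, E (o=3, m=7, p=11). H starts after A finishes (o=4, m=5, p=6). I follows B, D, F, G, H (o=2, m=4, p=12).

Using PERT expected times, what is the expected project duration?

te_A = (11 + 4·14 + 23)/6 = 90/6 = 15
te_B = (10 + 4·11 + 18)/6 = 72/6 = 12
te_C = (1 + 4·6 + 11)/6 = 36/6 = 6
te_D = (1 + 4·4 + 19)/6 = 36/6 = 6
te_E = (2 + 4·3 + 4)/6 = 18/6 = 3
te_F = (10 + 4·12 + 20)/6 = 78/6 = 13
te_G = (3 + 4·7 + 11)/6 = 42/6 = 7
te_H = (4 + 4·5 + 6)/6 = 30/6 = 5
te_I = (2 + 4·4 + 12)/6 = 30/6 = 5

Forward pass:
ES_A = 0; EF_A = 15
ES_B = 0; EF_B = 12
ES_C = 12; EF_C = 12+6 = 18
ES_D = 12; EF_D = 12+6 = 18
ES_E = 15; EF_E = 15+3 = 18
ES_F = 15; EF_F = 15+13 = 28
ES_G = max(EF_C=18, EF_E=18) = 18; EF_G = 18+7 = 25
ES_H = 15; EF_H = 15+5 = 20
ES_I = max(EF_B=12, EF_D=18, EF_F=28, EF_G=25, EF_H=20) = 28; EF_I = 28+5 = 33
Expected project duration μ = 33 days. Critical path: A → F → I.

33 days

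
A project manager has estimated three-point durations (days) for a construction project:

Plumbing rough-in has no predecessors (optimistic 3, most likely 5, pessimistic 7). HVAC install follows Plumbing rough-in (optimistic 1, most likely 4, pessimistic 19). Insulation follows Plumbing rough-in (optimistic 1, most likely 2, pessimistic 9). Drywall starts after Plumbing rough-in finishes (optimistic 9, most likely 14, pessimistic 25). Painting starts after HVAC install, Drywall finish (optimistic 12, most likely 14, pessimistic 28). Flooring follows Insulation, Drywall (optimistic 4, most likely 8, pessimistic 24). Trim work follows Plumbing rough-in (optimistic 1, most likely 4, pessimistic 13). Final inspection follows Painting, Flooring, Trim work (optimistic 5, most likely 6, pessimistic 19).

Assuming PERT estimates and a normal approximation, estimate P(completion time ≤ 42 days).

te_Plumbing rough-in = (3 + 4·5 + 7)/6 = 30/6 = 5; σ²_Plumbing rough-in = ((7−3)/6)² = 0.444
te_HVAC install = (1 + 4·4 + 19)/6 = 36/6 = 6; σ²_HVAC install = ((19−1)/6)² = 9.000
te_Insulation = (1 + 4·2 + 9)/6 = 18/6 = 3; σ²_Insulation = ((9−1)/6)² = 1.778
te_Drywall = (9 + 4·14 + 25)/6 = 90/6 = 15; σ²_Drywall = ((25−9)/6)² = 7.111
te_Painting = (12 + 4·14 + 28)/6 = 96/6 = 16; σ²_Painting = ((28−12)/6)² = 7.111
te_Flooring = (4 + 4·8 + 24)/6 = 60/6 = 10; σ²_Flooring = ((24−4)/6)² = 11.111
te_Trim work = (1 + 4·4 + 13)/6 = 30/6 = 5; σ²_Trim work = ((13−1)/6)² = 4.000
te_Final inspection = (5 + 4·6 + 19)/6 = 48/6 = 8; σ²_Final inspection = ((19−5)/6)² = 5.444

Forward pass:
ES_Plumbing rough-in = 0; EF_Plumbing rough-in = 5
ES_HVAC install = 5; EF_HVAC install = 5+6 = 11
ES_Insulation = 5; EF_Insulation = 5+3 = 8
ES_Drywall = 5; EF_Drywall = 5+15 = 20
ES_Painting = max(EF_HVAC install=11, EF_Drywall=20) = 20; EF_Painting = 20+16 = 36
ES_Flooring = max(EF_Insulation=8, EF_Drywall=20) = 20; EF_Flooring = 20+10 = 30
ES_Trim work = 5; EF_Trim work = 5+5 = 10
ES_Final inspection = max(EF_Painting=36, EF_Flooring=30, EF_Trim work=10) = 36; EF_Final inspection = 36+8 = 44
Expected project duration μ = 44 days. Critical path: Plumbing rough-in → Drywall → Painting → Final inspection.

Variance along critical path = 0.444 + 7.111 + 7.111 + 5.444 = 20.111; σ = √20.111 = 4.485 days.
Z = (42 − 44) / 4.485 = -0.446
P(T ≤ 42) = Φ(-0.446) ≈ 0.328

0.328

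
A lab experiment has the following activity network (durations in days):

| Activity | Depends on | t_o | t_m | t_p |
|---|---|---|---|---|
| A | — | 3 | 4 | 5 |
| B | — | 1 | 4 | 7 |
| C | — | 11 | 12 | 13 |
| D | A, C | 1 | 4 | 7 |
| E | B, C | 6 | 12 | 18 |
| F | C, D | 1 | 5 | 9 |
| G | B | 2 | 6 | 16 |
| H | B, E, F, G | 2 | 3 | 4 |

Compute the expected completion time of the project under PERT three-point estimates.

te_A = (3 + 4·4 + 5)/6 = 24/6 = 4
te_B = (1 + 4·4 + 7)/6 = 24/6 = 4
te_C = (11 + 4·12 + 13)/6 = 72/6 = 12
te_D = (1 + 4·4 + 7)/6 = 24/6 = 4
te_E = (6 + 4·12 + 18)/6 = 72/6 = 12
te_F = (1 + 4·5 + 9)/6 = 30/6 = 5
te_G = (2 + 4·6 + 16)/6 = 42/6 = 7
te_H = (2 + 4·3 + 4)/6 = 18/6 = 3

Forward pass:
ES_A = 0; EF_A = 4
ES_B = 0; EF_B = 4
ES_C = 0; EF_C = 12
ES_D = max(EF_A=4, EF_C=12) = 12; EF_D = 12+4 = 16
ES_E = max(EF_B=4, EF_C=12) = 12; EF_E = 12+12 = 24
ES_F = max(EF_C=12, EF_D=16) = 16; EF_F = 16+5 = 21
ES_G = 4; EF_G = 4+7 = 11
ES_H = max(EF_B=4, EF_E=24, EF_F=21, EF_G=11) = 24; EF_H = 24+3 = 27
Expected project duration μ = 27 days. Critical path: C → E → H.

27 days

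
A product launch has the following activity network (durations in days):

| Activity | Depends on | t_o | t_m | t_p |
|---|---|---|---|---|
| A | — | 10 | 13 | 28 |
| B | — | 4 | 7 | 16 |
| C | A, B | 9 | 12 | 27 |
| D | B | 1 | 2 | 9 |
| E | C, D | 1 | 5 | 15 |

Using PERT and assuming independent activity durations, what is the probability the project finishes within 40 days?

te_A = (10 + 4·13 + 28)/6 = 90/6 = 15; σ²_A = ((28−10)/6)² = 9.000
te_B = (4 + 4·7 + 16)/6 = 48/6 = 8; σ²_B = ((16−4)/6)² = 4.000
te_C = (9 + 4·12 + 27)/6 = 84/6 = 14; σ²_C = ((27−9)/6)² = 9.000
te_D = (1 + 4·2 + 9)/6 = 18/6 = 3; σ²_D = ((9−1)/6)² = 1.778
te_E = (1 + 4·5 + 15)/6 = 36/6 = 6; σ²_E = ((15−1)/6)² = 5.444

Forward pass:
ES_A = 0; EF_A = 15
ES_B = 0; EF_B = 8
ES_C = max(EF_A=15, EF_B=8) = 15; EF_C = 15+14 = 29
ES_D = 8; EF_D = 8+3 = 11
ES_E = max(EF_C=29, EF_D=11) = 29; EF_E = 29+6 = 35
Expected project duration μ = 35 days. Critical path: A → C → E.

Variance along critical path = 9.000 + 9.000 + 5.444 = 23.444; σ = √23.444 = 4.842 days.
Z = (40 − 35) / 4.842 = 1.033
P(T ≤ 40) = Φ(1.033) ≈ 0.849

0.849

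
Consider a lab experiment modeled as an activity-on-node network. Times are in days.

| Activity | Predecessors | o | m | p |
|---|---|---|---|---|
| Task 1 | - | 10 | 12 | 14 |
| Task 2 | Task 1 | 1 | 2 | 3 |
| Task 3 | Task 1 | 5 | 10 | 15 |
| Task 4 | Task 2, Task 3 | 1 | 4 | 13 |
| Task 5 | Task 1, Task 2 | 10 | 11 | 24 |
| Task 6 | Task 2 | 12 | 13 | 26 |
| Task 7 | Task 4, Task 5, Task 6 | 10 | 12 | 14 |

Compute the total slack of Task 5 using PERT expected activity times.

te_Task 1 = (10 + 4·12 + 14)/6 = 72/6 = 12
te_Task 2 = (1 + 4·2 + 3)/6 = 12/6 = 2
te_Task 3 = (5 + 4·10 + 15)/6 = 60/6 = 10
te_Task 4 = (1 + 4·4 + 13)/6 = 30/6 = 5
te_Task 5 = (10 + 4·11 + 24)/6 = 78/6 = 13
te_Task 6 = (12 + 4·13 + 26)/6 = 90/6 = 15
te_Task 7 = (10 + 4·12 + 14)/6 = 72/6 = 12

Forward pass:
ES_Task 1 = 0; EF_Task 1 = 12
ES_Task 2 = 12; EF_Task 2 = 12+2 = 14
ES_Task 3 = 12; EF_Task 3 = 12+10 = 22
ES_Task 4 = max(EF_Task 2=14, EF_Task 3=22) = 22; EF_Task 4 = 22+5 = 27
ES_Task 5 = max(EF_Task 1=12, EF_Task 2=14) = 14; EF_Task 5 = 14+13 = 27
ES_Task 6 = 14; EF_Task 6 = 14+15 = 29
ES_Task 7 = max(EF_Task 4=27, EF_Task 5=27, EF_Task 6=29) = 29; EF_Task 7 = 29+12 = 41
Expected project duration μ = 41 days. Critical path: Task 1 → Task 2 → Task 6 → Task 7.

Backward pass:
LF_Task 7 = 41; LS_Task 7 = 41−12 = 29
LF_Task 6 = LS_Task 7 = 29; LS_Task 6 = 29−15 = 14
LF_Task 5 = LS_Task 7 = 29; LS_Task 5 = 29−13 = 16
LF_Task 4 = LS_Task 7 = 29; LS_Task 4 = 29−5 = 24
LF_Task 3 = LS_Task 4 = 24; LS_Task 3 = 24−10 = 14
LF_Task 2 = min(LS_Task 4=24, LS_Task 5=16, LS_Task 6=14) = 14; LS_Task 2 = 14−2 = 12
LF_Task 1 = min(LS_Task 2=12, LS_Task 3=14, LS_Task 5=16) = 12; LS_Task 1 = 12−12 = 0
Slack_Task 5 = LS_Task 5 − ES_Task 5 = 16 − 14 = 2

2 days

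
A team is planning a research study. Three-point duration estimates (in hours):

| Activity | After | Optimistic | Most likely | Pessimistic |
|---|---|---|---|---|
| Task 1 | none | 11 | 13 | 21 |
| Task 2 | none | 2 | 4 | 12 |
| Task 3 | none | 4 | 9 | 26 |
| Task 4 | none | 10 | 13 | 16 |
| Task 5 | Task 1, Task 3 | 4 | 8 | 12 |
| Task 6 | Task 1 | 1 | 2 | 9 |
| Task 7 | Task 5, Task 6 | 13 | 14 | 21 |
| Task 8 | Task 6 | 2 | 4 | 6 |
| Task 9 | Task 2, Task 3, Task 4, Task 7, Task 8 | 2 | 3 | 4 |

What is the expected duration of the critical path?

40 hours

te_Task 1 = (11 + 4·13 + 21)/6 = 84/6 = 14
te_Task 2 = (2 + 4·4 + 12)/6 = 30/6 = 5
te_Task 3 = (4 + 4·9 + 26)/6 = 66/6 = 11
te_Task 4 = (10 + 4·13 + 16)/6 = 78/6 = 13
te_Task 5 = (4 + 4·8 + 12)/6 = 48/6 = 8
te_Task 6 = (1 + 4·2 + 9)/6 = 18/6 = 3
te_Task 7 = (13 + 4·14 + 21)/6 = 90/6 = 15
te_Task 8 = (2 + 4·4 + 6)/6 = 24/6 = 4
te_Task 9 = (2 + 4·3 + 4)/6 = 18/6 = 3

Forward pass:
ES_Task 1 = 0; EF_Task 1 = 14
ES_Task 2 = 0; EF_Task 2 = 5
ES_Task 3 = 0; EF_Task 3 = 11
ES_Task 4 = 0; EF_Task 4 = 13
ES_Task 5 = max(EF_Task 1=14, EF_Task 3=11) = 14; EF_Task 5 = 14+8 = 22
ES_Task 6 = 14; EF_Task 6 = 14+3 = 17
ES_Task 7 = max(EF_Task 5=22, EF_Task 6=17) = 22; EF_Task 7 = 22+15 = 37
ES_Task 8 = 17; EF_Task 8 = 17+4 = 21
ES_Task 9 = max(EF_Task 2=5, EF_Task 3=11, EF_Task 4=13, EF_Task 7=37, EF_Task 8=21) = 37; EF_Task 9 = 37+3 = 40
Expected project duration μ = 40 hours. Critical path: Task 1 → Task 5 → Task 7 → Task 9.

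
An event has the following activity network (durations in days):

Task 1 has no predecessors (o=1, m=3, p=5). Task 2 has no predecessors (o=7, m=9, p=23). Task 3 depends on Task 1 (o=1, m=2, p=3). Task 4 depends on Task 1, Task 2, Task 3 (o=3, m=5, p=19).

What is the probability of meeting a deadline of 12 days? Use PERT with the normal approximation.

te_Task 1 = (1 + 4·3 + 5)/6 = 18/6 = 3; σ²_Task 1 = ((5−1)/6)² = 0.444
te_Task 2 = (7 + 4·9 + 23)/6 = 66/6 = 11; σ²_Task 2 = ((23−7)/6)² = 7.111
te_Task 3 = (1 + 4·2 + 3)/6 = 12/6 = 2; σ²_Task 3 = ((3−1)/6)² = 0.111
te_Task 4 = (3 + 4·5 + 19)/6 = 42/6 = 7; σ²_Task 4 = ((19−3)/6)² = 7.111

Forward pass:
ES_Task 1 = 0; EF_Task 1 = 3
ES_Task 2 = 0; EF_Task 2 = 11
ES_Task 3 = 3; EF_Task 3 = 3+2 = 5
ES_Task 4 = max(EF_Task 1=3, EF_Task 2=11, EF_Task 3=5) = 11; EF_Task 4 = 11+7 = 18
Expected project duration μ = 18 days. Critical path: Task 2 → Task 4.

Variance along critical path = 7.111 + 7.111 = 14.222; σ = √14.222 = 3.771 days.
Z = (12 − 18) / 3.771 = -1.591
P(T ≤ 12) = Φ(-1.591) ≈ 0.056

0.056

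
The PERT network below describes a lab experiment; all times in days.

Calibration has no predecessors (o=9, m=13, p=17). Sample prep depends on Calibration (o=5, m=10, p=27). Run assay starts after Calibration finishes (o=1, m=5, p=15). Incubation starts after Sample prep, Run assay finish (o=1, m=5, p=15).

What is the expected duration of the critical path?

te_Calibration = (9 + 4·13 + 17)/6 = 78/6 = 13
te_Sample prep = (5 + 4·10 + 27)/6 = 72/6 = 12
te_Run assay = (1 + 4·5 + 15)/6 = 36/6 = 6
te_Incubation = (1 + 4·5 + 15)/6 = 36/6 = 6

Forward pass:
ES_Calibration = 0; EF_Calibration = 13
ES_Sample prep = 13; EF_Sample prep = 13+12 = 25
ES_Run assay = 13; EF_Run assay = 13+6 = 19
ES_Incubation = max(EF_Sample prep=25, EF_Run assay=19) = 25; EF_Incubation = 25+6 = 31
Expected project duration μ = 31 days. Critical path: Calibration → Sample prep → Incubation.

31 days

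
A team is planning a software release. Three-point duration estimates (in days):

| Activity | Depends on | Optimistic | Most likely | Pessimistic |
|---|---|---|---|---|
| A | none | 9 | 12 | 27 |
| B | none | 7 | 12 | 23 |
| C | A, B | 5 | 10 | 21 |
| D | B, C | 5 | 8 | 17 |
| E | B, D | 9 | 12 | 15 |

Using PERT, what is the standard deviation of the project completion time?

4.59 days

te_A = (9 + 4·12 + 27)/6 = 84/6 = 14; σ²_A = ((27−9)/6)² = 9.000
te_B = (7 + 4·12 + 23)/6 = 78/6 = 13; σ²_B = ((23−7)/6)² = 7.111
te_C = (5 + 4·10 + 21)/6 = 66/6 = 11; σ²_C = ((21−5)/6)² = 7.111
te_D = (5 + 4·8 + 17)/6 = 54/6 = 9; σ²_D = ((17−5)/6)² = 4.000
te_E = (9 + 4·12 + 15)/6 = 72/6 = 12; σ²_E = ((15−9)/6)² = 1.000

Forward pass:
ES_A = 0; EF_A = 14
ES_B = 0; EF_B = 13
ES_C = max(EF_A=14, EF_B=13) = 14; EF_C = 14+11 = 25
ES_D = max(EF_B=13, EF_C=25) = 25; EF_D = 25+9 = 34
ES_E = max(EF_B=13, EF_D=34) = 34; EF_E = 34+12 = 46
Expected project duration μ = 46 days. Critical path: A → C → D → E.

Variance along critical path = 9.000 + 7.111 + 4.000 + 1.000 = 21.111
σ = √21.111 = 4.595 days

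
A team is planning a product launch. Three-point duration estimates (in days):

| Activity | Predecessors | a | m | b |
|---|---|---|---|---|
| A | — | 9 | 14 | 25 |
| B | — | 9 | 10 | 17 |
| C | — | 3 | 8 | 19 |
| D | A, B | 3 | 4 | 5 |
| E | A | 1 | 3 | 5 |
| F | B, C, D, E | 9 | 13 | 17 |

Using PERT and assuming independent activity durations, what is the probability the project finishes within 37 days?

te_A = (9 + 4·14 + 25)/6 = 90/6 = 15; σ²_A = ((25−9)/6)² = 7.111
te_B = (9 + 4·10 + 17)/6 = 66/6 = 11; σ²_B = ((17−9)/6)² = 1.778
te_C = (3 + 4·8 + 19)/6 = 54/6 = 9; σ²_C = ((19−3)/6)² = 7.111
te_D = (3 + 4·4 + 5)/6 = 24/6 = 4; σ²_D = ((5−3)/6)² = 0.111
te_E = (1 + 4·3 + 5)/6 = 18/6 = 3; σ²_E = ((5−1)/6)² = 0.444
te_F = (9 + 4·13 + 17)/6 = 78/6 = 13; σ²_F = ((17−9)/6)² = 1.778

Forward pass:
ES_A = 0; EF_A = 15
ES_B = 0; EF_B = 11
ES_C = 0; EF_C = 9
ES_D = max(EF_A=15, EF_B=11) = 15; EF_D = 15+4 = 19
ES_E = 15; EF_E = 15+3 = 18
ES_F = max(EF_B=11, EF_C=9, EF_D=19, EF_E=18) = 19; EF_F = 19+13 = 32
Expected project duration μ = 32 days. Critical path: A → D → F.

Variance along critical path = 7.111 + 0.111 + 1.778 = 9.000; σ = √9.000 = 3.000 days.
Z = (37 − 32) / 3.000 = 1.667
P(T ≤ 37) = Φ(1.667) ≈ 0.952

0.952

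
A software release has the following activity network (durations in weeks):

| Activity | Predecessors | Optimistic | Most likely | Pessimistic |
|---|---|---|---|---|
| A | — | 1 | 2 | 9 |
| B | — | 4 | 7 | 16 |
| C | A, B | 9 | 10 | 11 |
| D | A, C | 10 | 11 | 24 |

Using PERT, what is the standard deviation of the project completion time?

3.09 weeks

te_A = (1 + 4·2 + 9)/6 = 18/6 = 3; σ²_A = ((9−1)/6)² = 1.778
te_B = (4 + 4·7 + 16)/6 = 48/6 = 8; σ²_B = ((16−4)/6)² = 4.000
te_C = (9 + 4·10 + 11)/6 = 60/6 = 10; σ²_C = ((11−9)/6)² = 0.111
te_D = (10 + 4·11 + 24)/6 = 78/6 = 13; σ²_D = ((24−10)/6)² = 5.444

Forward pass:
ES_A = 0; EF_A = 3
ES_B = 0; EF_B = 8
ES_C = max(EF_A=3, EF_B=8) = 8; EF_C = 8+10 = 18
ES_D = max(EF_A=3, EF_C=18) = 18; EF_D = 18+13 = 31
Expected project duration μ = 31 weeks. Critical path: B → C → D.

Variance along critical path = 4.000 + 0.111 + 5.444 = 9.556
σ = √9.556 = 3.091 weeks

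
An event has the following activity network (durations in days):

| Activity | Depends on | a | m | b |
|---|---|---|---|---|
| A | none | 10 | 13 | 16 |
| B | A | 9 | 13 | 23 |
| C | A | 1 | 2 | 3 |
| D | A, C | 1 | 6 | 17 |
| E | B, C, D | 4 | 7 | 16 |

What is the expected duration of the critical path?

te_A = (10 + 4·13 + 16)/6 = 78/6 = 13
te_B = (9 + 4·13 + 23)/6 = 84/6 = 14
te_C = (1 + 4·2 + 3)/6 = 12/6 = 2
te_D = (1 + 4·6 + 17)/6 = 42/6 = 7
te_E = (4 + 4·7 + 16)/6 = 48/6 = 8

Forward pass:
ES_A = 0; EF_A = 13
ES_B = 13; EF_B = 13+14 = 27
ES_C = 13; EF_C = 13+2 = 15
ES_D = max(EF_A=13, EF_C=15) = 15; EF_D = 15+7 = 22
ES_E = max(EF_B=27, EF_C=15, EF_D=22) = 27; EF_E = 27+8 = 35
Expected project duration μ = 35 days. Critical path: A → B → E.

35 days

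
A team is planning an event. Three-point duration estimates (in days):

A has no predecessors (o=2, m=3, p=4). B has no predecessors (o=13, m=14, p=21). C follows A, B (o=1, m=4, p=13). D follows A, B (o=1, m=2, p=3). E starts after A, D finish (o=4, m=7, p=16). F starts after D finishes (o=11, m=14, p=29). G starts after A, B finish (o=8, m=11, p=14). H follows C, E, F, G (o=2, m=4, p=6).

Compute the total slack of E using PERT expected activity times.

te_A = (2 + 4·3 + 4)/6 = 18/6 = 3
te_B = (13 + 4·14 + 21)/6 = 90/6 = 15
te_C = (1 + 4·4 + 13)/6 = 30/6 = 5
te_D = (1 + 4·2 + 3)/6 = 12/6 = 2
te_E = (4 + 4·7 + 16)/6 = 48/6 = 8
te_F = (11 + 4·14 + 29)/6 = 96/6 = 16
te_G = (8 + 4·11 + 14)/6 = 66/6 = 11
te_H = (2 + 4·4 + 6)/6 = 24/6 = 4

Forward pass:
ES_A = 0; EF_A = 3
ES_B = 0; EF_B = 15
ES_C = max(EF_A=3, EF_B=15) = 15; EF_C = 15+5 = 20
ES_D = max(EF_A=3, EF_B=15) = 15; EF_D = 15+2 = 17
ES_E = max(EF_A=3, EF_D=17) = 17; EF_E = 17+8 = 25
ES_F = 17; EF_F = 17+16 = 33
ES_G = max(EF_A=3, EF_B=15) = 15; EF_G = 15+11 = 26
ES_H = max(EF_C=20, EF_E=25, EF_F=33, EF_G=26) = 33; EF_H = 33+4 = 37
Expected project duration μ = 37 days. Critical path: B → D → F → H.

Backward pass:
LF_H = 37; LS_H = 37−4 = 33
LF_G = LS_H = 33; LS_G = 33−11 = 22
LF_F = LS_H = 33; LS_F = 33−16 = 17
LF_E = LS_H = 33; LS_E = 33−8 = 25
LF_D = min(LS_E=25, LS_F=17) = 17; LS_D = 17−2 = 15
LF_C = LS_H = 33; LS_C = 33−5 = 28
LF_B = min(LS_C=28, LS_D=15, LS_G=22) = 15; LS_B = 15−15 = 0
LF_A = min(LS_C=28, LS_D=15, LS_E=25, LS_G=22) = 15; LS_A = 15−3 = 12
Slack_E = LS_E − ES_E = 25 − 17 = 8

8 days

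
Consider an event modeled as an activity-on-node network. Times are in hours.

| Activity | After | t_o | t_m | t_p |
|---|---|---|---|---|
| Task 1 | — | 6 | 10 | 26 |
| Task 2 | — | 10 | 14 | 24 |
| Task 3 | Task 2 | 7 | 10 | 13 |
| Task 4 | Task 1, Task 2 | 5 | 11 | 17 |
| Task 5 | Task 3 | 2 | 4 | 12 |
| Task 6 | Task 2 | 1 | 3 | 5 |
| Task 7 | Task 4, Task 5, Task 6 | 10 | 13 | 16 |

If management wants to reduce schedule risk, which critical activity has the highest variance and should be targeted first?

te_Task 1 = (6 + 4·10 + 26)/6 = 72/6 = 12; σ²_Task 1 = ((26−6)/6)² = 11.111
te_Task 2 = (10 + 4·14 + 24)/6 = 90/6 = 15; σ²_Task 2 = ((24−10)/6)² = 5.444
te_Task 3 = (7 + 4·10 + 13)/6 = 60/6 = 10; σ²_Task 3 = ((13−7)/6)² = 1.000
te_Task 4 = (5 + 4·11 + 17)/6 = 66/6 = 11; σ²_Task 4 = ((17−5)/6)² = 4.000
te_Task 5 = (2 + 4·4 + 12)/6 = 30/6 = 5; σ²_Task 5 = ((12−2)/6)² = 2.778
te_Task 6 = (1 + 4·3 + 5)/6 = 18/6 = 3; σ²_Task 6 = ((5−1)/6)² = 0.444
te_Task 7 = (10 + 4·13 + 16)/6 = 78/6 = 13; σ²_Task 7 = ((16−10)/6)² = 1.000

Forward pass:
ES_Task 1 = 0; EF_Task 1 = 12
ES_Task 2 = 0; EF_Task 2 = 15
ES_Task 3 = 15; EF_Task 3 = 15+10 = 25
ES_Task 4 = max(EF_Task 1=12, EF_Task 2=15) = 15; EF_Task 4 = 15+11 = 26
ES_Task 5 = 25; EF_Task 5 = 25+5 = 30
ES_Task 6 = 15; EF_Task 6 = 15+3 = 18
ES_Task 7 = max(EF_Task 4=26, EF_Task 5=30, EF_Task 6=18) = 30; EF_Task 7 = 30+13 = 43
Expected project duration μ = 43 hours. Critical path: Task 2 → Task 3 → Task 5 → Task 7.

Variances on critical path: σ²_Task 2=5.444, σ²_Task 3=1.000, σ²_Task 5=2.778, σ²_Task 7=1.000.
Largest is σ²_Task 2 = 5.444.

Task 2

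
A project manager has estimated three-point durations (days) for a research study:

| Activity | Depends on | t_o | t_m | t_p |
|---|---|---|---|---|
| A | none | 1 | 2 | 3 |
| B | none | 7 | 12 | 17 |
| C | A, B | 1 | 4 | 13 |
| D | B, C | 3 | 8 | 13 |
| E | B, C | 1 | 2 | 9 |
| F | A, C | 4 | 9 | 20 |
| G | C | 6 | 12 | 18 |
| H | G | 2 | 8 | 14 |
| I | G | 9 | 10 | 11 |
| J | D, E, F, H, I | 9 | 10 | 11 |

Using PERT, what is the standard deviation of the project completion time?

te_A = (1 + 4·2 + 3)/6 = 12/6 = 2; σ²_A = ((3−1)/6)² = 0.111
te_B = (7 + 4·12 + 17)/6 = 72/6 = 12; σ²_B = ((17−7)/6)² = 2.778
te_C = (1 + 4·4 + 13)/6 = 30/6 = 5; σ²_C = ((13−1)/6)² = 4.000
te_D = (3 + 4·8 + 13)/6 = 48/6 = 8; σ²_D = ((13−3)/6)² = 2.778
te_E = (1 + 4·2 + 9)/6 = 18/6 = 3; σ²_E = ((9−1)/6)² = 1.778
te_F = (4 + 4·9 + 20)/6 = 60/6 = 10; σ²_F = ((20−4)/6)² = 7.111
te_G = (6 + 4·12 + 18)/6 = 72/6 = 12; σ²_G = ((18−6)/6)² = 4.000
te_H = (2 + 4·8 + 14)/6 = 48/6 = 8; σ²_H = ((14−2)/6)² = 4.000
te_I = (9 + 4·10 + 11)/6 = 60/6 = 10; σ²_I = ((11−9)/6)² = 0.111
te_J = (9 + 4·10 + 11)/6 = 60/6 = 10; σ²_J = ((11−9)/6)² = 0.111

Forward pass:
ES_A = 0; EF_A = 2
ES_B = 0; EF_B = 12
ES_C = max(EF_A=2, EF_B=12) = 12; EF_C = 12+5 = 17
ES_D = max(EF_B=12, EF_C=17) = 17; EF_D = 17+8 = 25
ES_E = max(EF_B=12, EF_C=17) = 17; EF_E = 17+3 = 20
ES_F = max(EF_A=2, EF_C=17) = 17; EF_F = 17+10 = 27
ES_G = 17; EF_G = 17+12 = 29
ES_H = 29; EF_H = 29+8 = 37
ES_I = 29; EF_I = 29+10 = 39
ES_J = max(EF_D=25, EF_E=20, EF_F=27, EF_H=37, EF_I=39) = 39; EF_J = 39+10 = 49
Expected project duration μ = 49 days. Critical path: B → C → G → I → J.

Variance along critical path = 2.778 + 4.000 + 4.000 + 0.111 + 0.111 = 11.000
σ = √11.000 = 3.317 days

3.32 days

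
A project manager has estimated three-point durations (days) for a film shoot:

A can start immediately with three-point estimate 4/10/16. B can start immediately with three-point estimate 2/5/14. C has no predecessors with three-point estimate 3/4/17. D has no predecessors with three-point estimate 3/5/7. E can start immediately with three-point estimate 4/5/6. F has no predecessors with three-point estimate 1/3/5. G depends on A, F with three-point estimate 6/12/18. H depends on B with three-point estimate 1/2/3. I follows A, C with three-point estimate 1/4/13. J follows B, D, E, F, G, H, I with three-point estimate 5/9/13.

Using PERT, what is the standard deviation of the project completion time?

3.13 days

te_A = (4 + 4·10 + 16)/6 = 60/6 = 10; σ²_A = ((16−4)/6)² = 4.000
te_B = (2 + 4·5 + 14)/6 = 36/6 = 6; σ²_B = ((14−2)/6)² = 4.000
te_C = (3 + 4·4 + 17)/6 = 36/6 = 6; σ²_C = ((17−3)/6)² = 5.444
te_D = (3 + 4·5 + 7)/6 = 30/6 = 5; σ²_D = ((7−3)/6)² = 0.444
te_E = (4 + 4·5 + 6)/6 = 30/6 = 5; σ²_E = ((6−4)/6)² = 0.111
te_F = (1 + 4·3 + 5)/6 = 18/6 = 3; σ²_F = ((5−1)/6)² = 0.444
te_G = (6 + 4·12 + 18)/6 = 72/6 = 12; σ²_G = ((18−6)/6)² = 4.000
te_H = (1 + 4·2 + 3)/6 = 12/6 = 2; σ²_H = ((3−1)/6)² = 0.111
te_I = (1 + 4·4 + 13)/6 = 30/6 = 5; σ²_I = ((13−1)/6)² = 4.000
te_J = (5 + 4·9 + 13)/6 = 54/6 = 9; σ²_J = ((13−5)/6)² = 1.778

Forward pass:
ES_A = 0; EF_A = 10
ES_B = 0; EF_B = 6
ES_C = 0; EF_C = 6
ES_D = 0; EF_D = 5
ES_E = 0; EF_E = 5
ES_F = 0; EF_F = 3
ES_G = max(EF_A=10, EF_F=3) = 10; EF_G = 10+12 = 22
ES_H = 6; EF_H = 6+2 = 8
ES_I = max(EF_A=10, EF_C=6) = 10; EF_I = 10+5 = 15
ES_J = max(EF_B=6, EF_D=5, EF_E=5, EF_F=3, EF_G=22, EF_H=8, EF_I=15) = 22; EF_J = 22+9 = 31
Expected project duration μ = 31 days. Critical path: A → G → J.

Variance along critical path = 4.000 + 4.000 + 1.778 = 9.778
σ = √9.778 = 3.127 days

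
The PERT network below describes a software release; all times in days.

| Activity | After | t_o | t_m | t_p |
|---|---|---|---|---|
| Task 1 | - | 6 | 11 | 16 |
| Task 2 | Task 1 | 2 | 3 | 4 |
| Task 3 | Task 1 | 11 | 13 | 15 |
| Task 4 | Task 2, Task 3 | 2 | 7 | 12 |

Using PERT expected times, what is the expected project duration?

31 days

te_Task 1 = (6 + 4·11 + 16)/6 = 66/6 = 11
te_Task 2 = (2 + 4·3 + 4)/6 = 18/6 = 3
te_Task 3 = (11 + 4·13 + 15)/6 = 78/6 = 13
te_Task 4 = (2 + 4·7 + 12)/6 = 42/6 = 7

Forward pass:
ES_Task 1 = 0; EF_Task 1 = 11
ES_Task 2 = 11; EF_Task 2 = 11+3 = 14
ES_Task 3 = 11; EF_Task 3 = 11+13 = 24
ES_Task 4 = max(EF_Task 2=14, EF_Task 3=24) = 24; EF_Task 4 = 24+7 = 31
Expected project duration μ = 31 days. Critical path: Task 1 → Task 3 → Task 4.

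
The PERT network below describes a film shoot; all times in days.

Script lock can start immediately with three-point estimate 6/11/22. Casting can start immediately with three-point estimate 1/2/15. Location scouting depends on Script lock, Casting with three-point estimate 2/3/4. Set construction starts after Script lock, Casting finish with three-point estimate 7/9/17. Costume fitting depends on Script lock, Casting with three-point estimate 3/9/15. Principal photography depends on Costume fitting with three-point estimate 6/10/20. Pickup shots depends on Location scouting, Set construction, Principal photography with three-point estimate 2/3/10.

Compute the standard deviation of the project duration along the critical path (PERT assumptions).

4.28 days

te_Script lock = (6 + 4·11 + 22)/6 = 72/6 = 12; σ²_Script lock = ((22−6)/6)² = 7.111
te_Casting = (1 + 4·2 + 15)/6 = 24/6 = 4; σ²_Casting = ((15−1)/6)² = 5.444
te_Location scouting = (2 + 4·3 + 4)/6 = 18/6 = 3; σ²_Location scouting = ((4−2)/6)² = 0.111
te_Set construction = (7 + 4·9 + 17)/6 = 60/6 = 10; σ²_Set construction = ((17−7)/6)² = 2.778
te_Costume fitting = (3 + 4·9 + 15)/6 = 54/6 = 9; σ²_Costume fitting = ((15−3)/6)² = 4.000
te_Principal photography = (6 + 4·10 + 20)/6 = 66/6 = 11; σ²_Principal photography = ((20−6)/6)² = 5.444
te_Pickup shots = (2 + 4·3 + 10)/6 = 24/6 = 4; σ²_Pickup shots = ((10−2)/6)² = 1.778

Forward pass:
ES_Script lock = 0; EF_Script lock = 12
ES_Casting = 0; EF_Casting = 4
ES_Location scouting = max(EF_Script lock=12, EF_Casting=4) = 12; EF_Location scouting = 12+3 = 15
ES_Set construction = max(EF_Script lock=12, EF_Casting=4) = 12; EF_Set construction = 12+10 = 22
ES_Costume fitting = max(EF_Script lock=12, EF_Casting=4) = 12; EF_Costume fitting = 12+9 = 21
ES_Principal photography = 21; EF_Principal photography = 21+11 = 32
ES_Pickup shots = max(EF_Location scouting=15, EF_Set construction=22, EF_Principal photography=32) = 32; EF_Pickup shots = 32+4 = 36
Expected project duration μ = 36 days. Critical path: Script lock → Costume fitting → Principal photography → Pickup shots.

Variance along critical path = 7.111 + 4.000 + 5.444 + 1.778 = 18.333
σ = √18.333 = 4.282 days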